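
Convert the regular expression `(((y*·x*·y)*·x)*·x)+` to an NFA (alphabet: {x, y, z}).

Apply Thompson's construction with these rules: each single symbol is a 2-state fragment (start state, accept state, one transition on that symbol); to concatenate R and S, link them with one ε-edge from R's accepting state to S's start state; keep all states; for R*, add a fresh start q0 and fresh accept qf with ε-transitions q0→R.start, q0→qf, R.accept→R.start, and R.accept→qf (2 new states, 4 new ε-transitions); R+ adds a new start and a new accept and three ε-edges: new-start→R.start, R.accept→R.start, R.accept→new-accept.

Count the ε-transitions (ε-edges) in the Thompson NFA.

23

Bottom-up over the parse tree:
Each of the 5 symbol leaves contributes 0 ε-transitions.
  y* : 4 ε-transitions
  x* : 4 ε-transitions
  y*·x*·y : 10 ε-transitions
  (y*·x*·y)* : 14 ε-transitions
  (y*·x*·y)*·x : 15 ε-transitions
  ((y*·x*·y)*·x)* : 19 ε-transitions
  ((y*·x*·y)*·x)*·x : 20 ε-transitions
  (((y*·x*·y)*·x)*·x)+ : 23 ε-transitions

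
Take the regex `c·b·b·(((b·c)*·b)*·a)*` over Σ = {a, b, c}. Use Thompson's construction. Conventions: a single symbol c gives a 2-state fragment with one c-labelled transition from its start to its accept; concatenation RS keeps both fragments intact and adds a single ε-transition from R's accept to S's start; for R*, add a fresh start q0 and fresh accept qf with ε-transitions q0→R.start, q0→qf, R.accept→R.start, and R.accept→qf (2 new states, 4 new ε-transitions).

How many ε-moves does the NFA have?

18

By structural recursion:
Each of the 7 symbol leaves contributes 0 ε-transitions.
  b·c → 1 ε-transition
  (b·c)* → 5 ε-transitions
  (b·c)*·b → 6 ε-transitions
  ((b·c)*·b)* → 10 ε-transitions
  ((b·c)*·b)*·a → 11 ε-transitions
  (((b·c)*·b)*·a)* → 15 ε-transitions
  c·b·b·(((b·c)*·b)*·a)* → 18 ε-transitions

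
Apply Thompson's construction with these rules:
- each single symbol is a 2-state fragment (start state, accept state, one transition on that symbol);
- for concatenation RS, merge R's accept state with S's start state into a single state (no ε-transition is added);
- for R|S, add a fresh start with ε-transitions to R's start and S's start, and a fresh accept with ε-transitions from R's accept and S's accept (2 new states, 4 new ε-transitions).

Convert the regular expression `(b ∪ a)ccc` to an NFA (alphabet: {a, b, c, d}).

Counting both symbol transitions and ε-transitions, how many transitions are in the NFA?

Bottom-up over the parse tree:
Each of the 5 symbol leaves contributes 1 transition (1 symbol, 0 ε).
  b ∪ a : 6 transitions (2 symbol, 4 ε)
  (b ∪ a)ccc : 9 transitions (5 symbol, 4 ε)

9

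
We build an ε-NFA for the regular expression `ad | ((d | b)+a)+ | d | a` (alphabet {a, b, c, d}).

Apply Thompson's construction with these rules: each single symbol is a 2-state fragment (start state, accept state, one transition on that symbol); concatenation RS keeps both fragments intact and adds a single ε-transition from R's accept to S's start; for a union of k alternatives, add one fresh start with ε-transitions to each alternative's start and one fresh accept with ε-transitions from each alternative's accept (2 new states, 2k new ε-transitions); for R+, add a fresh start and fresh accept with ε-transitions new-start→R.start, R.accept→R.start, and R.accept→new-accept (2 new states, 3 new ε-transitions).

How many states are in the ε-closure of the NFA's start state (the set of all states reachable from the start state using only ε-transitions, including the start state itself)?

Let C(F) = |ε-closure(F.start)| within fragment F, and note whether F accepts ε. Symbol fragments have C = 1 and do not accept ε. Then:
  ad → |ε-closure| equals the left operand's closure size = 1 (its accept is not ε-reachable, so the closure stops there)
  d | b → new start ε-reaches every alternative's start; none of them accept ε, so the new accept is not reached: |ε-closure| = 1 + 1 + 1 = 3
  (d | b)+ → new start ε-reaches only the body's start; the new accept needs a symbol first: |ε-closure| = 1 + 3 = 4
  (d | b)+a → |ε-closure| equals the left operand's closure size = 4 (its accept is not ε-reachable, so the closure stops there)
  ((d | b)+a)+ → new start ε-reaches only the body's start; the new accept needs a symbol first: |ε-closure| = 1 + 4 = 5
  ad | ((d | b)+a)+ | d | a → |ε-closure| = 1 + 1 + 5 + 1 + 1 = 9 (the new accept is not ε-reachable since no branch accepts ε)

9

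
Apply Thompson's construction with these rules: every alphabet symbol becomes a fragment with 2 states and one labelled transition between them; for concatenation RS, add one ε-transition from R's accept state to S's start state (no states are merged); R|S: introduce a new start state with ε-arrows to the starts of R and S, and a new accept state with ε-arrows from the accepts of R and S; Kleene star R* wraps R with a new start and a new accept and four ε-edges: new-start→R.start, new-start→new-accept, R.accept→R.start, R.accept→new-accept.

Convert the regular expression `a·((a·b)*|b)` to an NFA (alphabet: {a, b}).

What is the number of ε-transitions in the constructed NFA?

Bottom-up over the parse tree:
Each of the 4 symbol leaves contributes 0 ε-transitions.
  a·b = 1 ε-transition
  (a·b)* = 5 ε-transitions
  (a·b)*|b = 9 ε-transitions
  a·((a·b)*|b) = 10 ε-transitions

10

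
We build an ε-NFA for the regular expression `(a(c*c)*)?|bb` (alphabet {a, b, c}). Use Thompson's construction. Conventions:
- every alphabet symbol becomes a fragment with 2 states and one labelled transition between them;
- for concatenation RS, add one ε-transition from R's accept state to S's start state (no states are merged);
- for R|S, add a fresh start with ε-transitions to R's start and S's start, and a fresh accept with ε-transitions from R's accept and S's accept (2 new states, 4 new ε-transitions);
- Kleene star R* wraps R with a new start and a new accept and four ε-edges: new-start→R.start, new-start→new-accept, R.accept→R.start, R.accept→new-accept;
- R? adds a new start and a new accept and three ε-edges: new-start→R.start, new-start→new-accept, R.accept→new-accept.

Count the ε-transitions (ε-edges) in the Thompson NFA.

18

By structural recursion:
Each of the 5 symbol leaves contributes 0 ε-transitions.
  c* — 4 ε-transitions
  c*c — 5 ε-transitions
  (c*c)* — 9 ε-transitions
  a(c*c)* — 10 ε-transitions
  (a(c*c)*)? — 13 ε-transitions
  bb — 1 ε-transition
  (a(c*c)*)?|bb — 18 ε-transitions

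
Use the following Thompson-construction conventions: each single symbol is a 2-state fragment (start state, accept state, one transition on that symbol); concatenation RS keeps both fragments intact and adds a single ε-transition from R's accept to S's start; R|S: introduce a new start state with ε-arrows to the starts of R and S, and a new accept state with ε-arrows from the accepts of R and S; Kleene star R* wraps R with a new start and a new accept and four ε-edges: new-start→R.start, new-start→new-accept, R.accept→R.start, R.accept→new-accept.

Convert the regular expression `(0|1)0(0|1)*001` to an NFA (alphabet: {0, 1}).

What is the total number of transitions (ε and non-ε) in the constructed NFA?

25

By structural recursion:
Each of the 8 symbol leaves contributes 1 transition (1 symbol, 0 ε).
  0|1 → 6 transitions (2 symbol, 4 ε)
  0|1 → 6 transitions (2 symbol, 4 ε)
  (0|1)* → 10 transitions (2 symbol, 8 ε)
  (0|1)0(0|1)*001 → 25 transitions (8 symbol, 17 ε)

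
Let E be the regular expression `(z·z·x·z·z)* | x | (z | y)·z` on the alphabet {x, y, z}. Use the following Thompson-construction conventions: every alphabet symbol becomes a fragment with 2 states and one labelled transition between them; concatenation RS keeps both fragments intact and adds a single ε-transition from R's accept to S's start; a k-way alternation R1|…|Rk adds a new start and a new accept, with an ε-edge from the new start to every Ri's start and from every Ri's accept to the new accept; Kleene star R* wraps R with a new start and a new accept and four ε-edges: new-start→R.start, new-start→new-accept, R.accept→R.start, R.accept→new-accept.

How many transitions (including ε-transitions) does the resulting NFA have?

Bottom-up over the parse tree:
Each of the 9 symbol leaves contributes 1 transition (1 symbol, 0 ε).
  z·z·x·z·z : 9 transitions (5 symbol, 4 ε)
  (z·z·x·z·z)* : 13 transitions (5 symbol, 8 ε)
  z | y : 6 transitions (2 symbol, 4 ε)
  (z | y)·z : 8 transitions (3 symbol, 5 ε)
  (z·z·x·z·z)* | x | (z | y)·z : 28 transitions (9 symbol, 19 ε)

28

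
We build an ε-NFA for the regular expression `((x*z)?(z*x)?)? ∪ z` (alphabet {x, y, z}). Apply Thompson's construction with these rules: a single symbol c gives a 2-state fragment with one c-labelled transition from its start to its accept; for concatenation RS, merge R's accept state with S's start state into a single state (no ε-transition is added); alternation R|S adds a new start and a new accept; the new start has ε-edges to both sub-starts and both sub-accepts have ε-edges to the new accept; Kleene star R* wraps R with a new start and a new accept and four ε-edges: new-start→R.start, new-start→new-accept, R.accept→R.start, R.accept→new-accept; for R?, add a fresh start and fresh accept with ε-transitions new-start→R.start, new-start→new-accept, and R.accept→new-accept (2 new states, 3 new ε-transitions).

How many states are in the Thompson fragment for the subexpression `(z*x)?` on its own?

7

Fragment for `(z*x)?`:
Each of the 2 symbol leaves contributes a 2-state fragment.
  z* → 4 states
  z*x → 5 states
  (z*x)? → 7 states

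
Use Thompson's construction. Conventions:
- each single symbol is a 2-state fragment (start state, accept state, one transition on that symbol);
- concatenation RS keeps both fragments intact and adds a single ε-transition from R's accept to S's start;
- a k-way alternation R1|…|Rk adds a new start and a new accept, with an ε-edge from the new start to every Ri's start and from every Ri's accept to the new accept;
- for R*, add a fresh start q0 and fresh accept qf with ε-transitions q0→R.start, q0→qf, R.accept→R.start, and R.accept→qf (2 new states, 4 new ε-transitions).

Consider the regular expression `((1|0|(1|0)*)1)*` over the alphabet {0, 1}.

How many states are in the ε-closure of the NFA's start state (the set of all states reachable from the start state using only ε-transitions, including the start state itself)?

12

Let C(F) = |ε-closure(F.start)| within fragment F, and note whether F accepts ε. Symbol fragments have C = 1 and do not accept ε. Then:
  1|0 : |ε-closure| = 1 + 1 + 1 = 3 (the new accept is not ε-reachable since no branch accepts ε)
  (1|0)* : the star's fresh start ε-reaches both the body's start and the fresh accept: |ε-closure| = 2 + 3 = 5
  1|0|(1|0)* : |ε-closure| = 1 (new start) + (1 + 1 + 5) + 1 (new accept, since some branch ε-reaches its own accept) = 9
  (1|0|(1|0)*)1 : the left operand accepts ε, so the closure extends into the next operand (via the concat ε-link); |ε-closure| = 9 + 1 = 10
  ((1|0|(1|0)*)1)* : new start has ε-edges to the inner start and to the new accept, so |ε-closure| = 2 + 10 = 12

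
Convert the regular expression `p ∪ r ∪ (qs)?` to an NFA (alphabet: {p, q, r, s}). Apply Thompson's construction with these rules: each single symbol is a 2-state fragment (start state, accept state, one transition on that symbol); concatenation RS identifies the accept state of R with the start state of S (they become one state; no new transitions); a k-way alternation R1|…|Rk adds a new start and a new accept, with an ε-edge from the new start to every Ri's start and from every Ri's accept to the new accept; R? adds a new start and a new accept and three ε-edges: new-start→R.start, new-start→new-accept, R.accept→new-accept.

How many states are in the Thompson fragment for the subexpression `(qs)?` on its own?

Fragment for `(qs)?`:
Each of the 2 symbol leaves contributes a 2-state fragment.
  qs — 3 states
  (qs)? — 5 states

5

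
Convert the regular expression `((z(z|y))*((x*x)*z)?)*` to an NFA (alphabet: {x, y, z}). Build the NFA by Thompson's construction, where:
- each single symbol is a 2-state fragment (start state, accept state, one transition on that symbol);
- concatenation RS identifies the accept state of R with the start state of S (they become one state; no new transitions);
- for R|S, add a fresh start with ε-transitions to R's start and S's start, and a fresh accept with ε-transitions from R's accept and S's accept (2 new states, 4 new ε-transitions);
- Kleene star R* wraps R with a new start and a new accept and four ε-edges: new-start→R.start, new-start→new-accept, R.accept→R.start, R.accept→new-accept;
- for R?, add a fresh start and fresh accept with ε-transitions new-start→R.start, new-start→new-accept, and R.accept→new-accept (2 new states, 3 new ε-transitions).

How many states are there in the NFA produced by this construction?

20

Bottom-up over the parse tree:
Each of the 6 symbol leaves contributes a 2-state fragment.
  z|y — 6 states
  z(z|y) — 7 states
  (z(z|y))* — 9 states
  x* — 4 states
  x*x — 5 states
  (x*x)* — 7 states
  (x*x)*z — 8 states
  ((x*x)*z)? — 10 states
  (z(z|y))*((x*x)*z)? — 18 states
  ((z(z|y))*((x*x)*z)?)* — 20 states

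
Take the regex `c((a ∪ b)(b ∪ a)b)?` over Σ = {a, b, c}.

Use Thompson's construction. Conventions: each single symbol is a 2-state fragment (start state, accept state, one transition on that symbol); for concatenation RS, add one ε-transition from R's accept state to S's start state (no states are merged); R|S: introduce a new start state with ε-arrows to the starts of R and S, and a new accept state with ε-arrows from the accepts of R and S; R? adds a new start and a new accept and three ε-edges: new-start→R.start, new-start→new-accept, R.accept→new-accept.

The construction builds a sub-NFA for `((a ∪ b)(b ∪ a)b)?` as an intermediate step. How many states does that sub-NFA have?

16

Fragment for `((a ∪ b)(b ∪ a)b)?`:
Each of the 5 symbol leaves contributes a 2-state fragment.
  a ∪ b : 6 states
  b ∪ a : 6 states
  (a ∪ b)(b ∪ a)b : 14 states
  ((a ∪ b)(b ∪ a)b)? : 16 states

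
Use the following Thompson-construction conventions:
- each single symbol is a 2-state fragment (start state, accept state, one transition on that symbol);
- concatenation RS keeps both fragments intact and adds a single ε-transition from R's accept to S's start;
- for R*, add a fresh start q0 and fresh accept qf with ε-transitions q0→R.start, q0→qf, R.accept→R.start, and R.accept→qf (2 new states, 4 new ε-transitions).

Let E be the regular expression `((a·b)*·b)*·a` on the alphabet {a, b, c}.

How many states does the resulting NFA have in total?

Bottom-up over the parse tree:
Each of the 4 symbol leaves contributes a 2-state fragment.
  a·b : 4 states
  (a·b)* : 6 states
  (a·b)*·b : 8 states
  ((a·b)*·b)* : 10 states
  ((a·b)*·b)*·a : 12 states

12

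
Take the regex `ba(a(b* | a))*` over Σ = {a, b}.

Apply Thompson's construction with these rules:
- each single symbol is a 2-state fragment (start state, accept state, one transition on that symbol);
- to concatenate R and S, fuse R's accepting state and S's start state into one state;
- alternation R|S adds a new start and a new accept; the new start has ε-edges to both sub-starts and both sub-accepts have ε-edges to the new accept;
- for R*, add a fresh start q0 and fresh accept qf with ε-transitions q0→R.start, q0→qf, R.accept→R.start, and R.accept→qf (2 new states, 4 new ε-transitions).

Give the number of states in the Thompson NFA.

13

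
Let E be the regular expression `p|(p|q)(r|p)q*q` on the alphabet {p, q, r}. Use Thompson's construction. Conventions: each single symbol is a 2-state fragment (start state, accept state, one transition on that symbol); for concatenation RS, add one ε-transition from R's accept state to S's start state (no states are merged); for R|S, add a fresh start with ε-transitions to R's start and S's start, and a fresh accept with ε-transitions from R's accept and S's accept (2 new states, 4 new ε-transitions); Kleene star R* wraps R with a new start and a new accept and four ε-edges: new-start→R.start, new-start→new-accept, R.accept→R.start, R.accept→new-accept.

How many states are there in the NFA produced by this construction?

By structural recursion:
Each of the 7 symbol leaves contributes a 2-state fragment.
  p|q : 6 states
  r|p : 6 states
  q* : 4 states
  (p|q)(r|p)q*q : 18 states
  p|(p|q)(r|p)q*q : 22 states

22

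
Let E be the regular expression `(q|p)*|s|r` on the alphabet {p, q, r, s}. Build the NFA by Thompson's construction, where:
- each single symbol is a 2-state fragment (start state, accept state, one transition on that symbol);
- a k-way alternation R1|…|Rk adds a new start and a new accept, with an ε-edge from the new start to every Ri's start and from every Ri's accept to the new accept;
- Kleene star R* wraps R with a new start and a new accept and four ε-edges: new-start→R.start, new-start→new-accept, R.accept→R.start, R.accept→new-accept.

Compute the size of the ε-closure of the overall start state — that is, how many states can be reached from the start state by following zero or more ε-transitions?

9

Let C(F) = |ε-closure(F.start)| within fragment F, and note whether F accepts ε. Symbol fragments have C = 1 and do not accept ε. Then:
  q|p → new start ε-reaches every alternative's start; none of them accept ε, so the new accept is not reached: C = 1 + 1 + 1 = 3
  (q|p)* → new start has ε-edges to the inner start and to the new accept, so C = 2 + 3 = 5
  (q|p)*|s|r → C = 1 (new start) + (5 + 1 + 1) + 1 (new accept, since some branch ε-reaches its own accept) = 9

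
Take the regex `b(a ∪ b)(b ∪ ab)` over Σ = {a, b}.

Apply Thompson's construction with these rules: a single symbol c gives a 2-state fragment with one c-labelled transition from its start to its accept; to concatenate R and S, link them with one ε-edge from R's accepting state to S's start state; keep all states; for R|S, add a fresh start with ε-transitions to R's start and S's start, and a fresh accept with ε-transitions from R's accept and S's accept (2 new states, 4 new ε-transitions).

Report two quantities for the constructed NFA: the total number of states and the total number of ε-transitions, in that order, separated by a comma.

Bottom-up over the parse tree:
Each of the 6 symbol leaves contributes 2 states and 0 ε-transitions.
  a ∪ b : 6 states, 4 ε-transitions
  ab : 4 states, 1 ε-transition
  b ∪ ab : 8 states, 5 ε-transitions
  b(a ∪ b)(b ∪ ab) : 16 states, 11 ε-transitions

16, 11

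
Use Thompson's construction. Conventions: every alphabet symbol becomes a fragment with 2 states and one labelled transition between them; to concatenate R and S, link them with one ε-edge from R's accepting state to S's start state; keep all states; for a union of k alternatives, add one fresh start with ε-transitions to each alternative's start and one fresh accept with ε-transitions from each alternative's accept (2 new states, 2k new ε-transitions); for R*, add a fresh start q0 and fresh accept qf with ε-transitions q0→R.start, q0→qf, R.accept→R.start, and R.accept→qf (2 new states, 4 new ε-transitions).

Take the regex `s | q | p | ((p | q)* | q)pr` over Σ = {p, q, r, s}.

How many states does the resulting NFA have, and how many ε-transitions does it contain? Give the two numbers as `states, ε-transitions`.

24, 22

By structural recursion:
Each of the 8 symbol leaves contributes 2 states and 0 ε-transitions.
  p | q : 6 states, 4 ε-transitions
  (p | q)* : 8 states, 8 ε-transitions
  (p | q)* | q : 12 states, 12 ε-transitions
  ((p | q)* | q)pr : 16 states, 14 ε-transitions
  s | q | p | ((p | q)* | q)pr : 24 states, 22 ε-transitions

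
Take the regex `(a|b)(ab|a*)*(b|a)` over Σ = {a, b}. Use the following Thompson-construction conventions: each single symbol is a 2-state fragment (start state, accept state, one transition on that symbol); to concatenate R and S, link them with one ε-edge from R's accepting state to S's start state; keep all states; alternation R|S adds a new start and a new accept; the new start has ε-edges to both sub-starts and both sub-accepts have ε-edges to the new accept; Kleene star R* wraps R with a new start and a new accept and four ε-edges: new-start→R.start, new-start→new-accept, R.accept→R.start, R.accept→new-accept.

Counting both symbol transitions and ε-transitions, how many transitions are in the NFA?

Building bottom-up:
Each of the 7 symbol leaves contributes 1 transition (1 symbol, 0 ε).
  a|b = 6 transitions (2 symbol, 4 ε)
  ab = 3 transitions (2 symbol, 1 ε)
  a* = 5 transitions (1 symbol, 4 ε)
  ab|a* = 12 transitions (3 symbol, 9 ε)
  (ab|a*)* = 16 transitions (3 symbol, 13 ε)
  b|a = 6 transitions (2 symbol, 4 ε)
  (a|b)(ab|a*)*(b|a) = 30 transitions (7 symbol, 23 ε)

30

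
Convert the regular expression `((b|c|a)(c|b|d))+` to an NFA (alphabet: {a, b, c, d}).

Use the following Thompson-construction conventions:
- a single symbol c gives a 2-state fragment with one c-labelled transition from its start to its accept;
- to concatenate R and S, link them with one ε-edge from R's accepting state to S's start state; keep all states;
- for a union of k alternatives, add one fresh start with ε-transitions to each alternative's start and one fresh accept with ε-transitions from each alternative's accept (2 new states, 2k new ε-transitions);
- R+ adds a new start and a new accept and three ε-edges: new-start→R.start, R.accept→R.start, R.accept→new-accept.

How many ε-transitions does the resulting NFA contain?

Recursing over subexpressions:
Each of the 6 symbol leaves contributes 0 ε-transitions.
  b|c|a → 6 ε-transitions
  c|b|d → 6 ε-transitions
  (b|c|a)(c|b|d) → 13 ε-transitions
  ((b|c|a)(c|b|d))+ → 16 ε-transitions

16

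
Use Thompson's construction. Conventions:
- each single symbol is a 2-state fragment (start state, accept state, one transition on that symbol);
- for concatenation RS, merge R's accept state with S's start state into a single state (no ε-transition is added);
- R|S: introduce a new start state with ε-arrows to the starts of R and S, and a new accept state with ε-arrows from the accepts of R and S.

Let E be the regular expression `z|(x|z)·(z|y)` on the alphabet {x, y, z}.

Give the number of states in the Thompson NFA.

Bottom-up over the parse tree:
Each of the 5 symbol leaves contributes a 2-state fragment.
  x|z : 6 states
  z|y : 6 states
  (x|z)·(z|y) : 11 states
  z|(x|z)·(z|y) : 15 states

15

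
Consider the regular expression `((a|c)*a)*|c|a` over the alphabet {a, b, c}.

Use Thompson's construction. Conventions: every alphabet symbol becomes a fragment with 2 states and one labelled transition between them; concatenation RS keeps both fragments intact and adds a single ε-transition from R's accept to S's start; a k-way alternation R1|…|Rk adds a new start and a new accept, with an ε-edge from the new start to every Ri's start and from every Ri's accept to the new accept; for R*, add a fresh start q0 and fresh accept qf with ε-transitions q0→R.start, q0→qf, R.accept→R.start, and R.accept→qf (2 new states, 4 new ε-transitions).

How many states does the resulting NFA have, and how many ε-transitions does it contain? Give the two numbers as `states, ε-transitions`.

By structural recursion:
Each of the 5 symbol leaves contributes 2 states and 0 ε-transitions.
  a|c → 6 states, 4 ε-transitions
  (a|c)* → 8 states, 8 ε-transitions
  (a|c)*a → 10 states, 9 ε-transitions
  ((a|c)*a)* → 12 states, 13 ε-transitions
  ((a|c)*a)*|c|a → 18 states, 19 ε-transitions

18, 19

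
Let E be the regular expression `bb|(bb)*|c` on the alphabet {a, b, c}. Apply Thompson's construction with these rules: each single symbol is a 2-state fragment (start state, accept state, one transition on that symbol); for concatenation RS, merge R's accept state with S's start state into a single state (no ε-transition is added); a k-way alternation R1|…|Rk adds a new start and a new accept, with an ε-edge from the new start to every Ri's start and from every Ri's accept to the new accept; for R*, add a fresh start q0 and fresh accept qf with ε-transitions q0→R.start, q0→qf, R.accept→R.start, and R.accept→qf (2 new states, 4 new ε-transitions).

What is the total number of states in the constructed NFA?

Per subexpression:
Each of the 5 symbol leaves contributes a 2-state fragment.
  bb → 3 states
  bb → 3 states
  (bb)* → 5 states
  bb|(bb)*|c → 12 states

12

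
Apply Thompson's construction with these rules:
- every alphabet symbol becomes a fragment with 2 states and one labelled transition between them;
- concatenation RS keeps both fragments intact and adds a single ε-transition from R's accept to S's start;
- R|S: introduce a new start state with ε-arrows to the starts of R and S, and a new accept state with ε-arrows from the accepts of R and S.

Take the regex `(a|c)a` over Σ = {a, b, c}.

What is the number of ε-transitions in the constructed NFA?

Building bottom-up:
Each of the 3 symbol leaves contributes 0 ε-transitions.
  a|c → 4 ε-transitions
  (a|c)a → 5 ε-transitions

5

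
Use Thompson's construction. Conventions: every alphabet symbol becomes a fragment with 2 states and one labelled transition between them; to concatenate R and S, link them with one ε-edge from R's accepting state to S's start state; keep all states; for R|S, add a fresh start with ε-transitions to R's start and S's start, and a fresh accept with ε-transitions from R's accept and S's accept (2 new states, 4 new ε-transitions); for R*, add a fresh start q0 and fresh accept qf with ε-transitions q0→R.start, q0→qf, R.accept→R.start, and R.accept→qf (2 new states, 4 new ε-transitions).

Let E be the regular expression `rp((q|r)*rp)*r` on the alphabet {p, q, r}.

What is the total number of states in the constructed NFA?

Bottom-up over the parse tree:
Each of the 7 symbol leaves contributes a 2-state fragment.
  q|r → 6 states
  (q|r)* → 8 states
  (q|r)*rp → 12 states
  ((q|r)*rp)* → 14 states
  rp((q|r)*rp)*r → 20 states

20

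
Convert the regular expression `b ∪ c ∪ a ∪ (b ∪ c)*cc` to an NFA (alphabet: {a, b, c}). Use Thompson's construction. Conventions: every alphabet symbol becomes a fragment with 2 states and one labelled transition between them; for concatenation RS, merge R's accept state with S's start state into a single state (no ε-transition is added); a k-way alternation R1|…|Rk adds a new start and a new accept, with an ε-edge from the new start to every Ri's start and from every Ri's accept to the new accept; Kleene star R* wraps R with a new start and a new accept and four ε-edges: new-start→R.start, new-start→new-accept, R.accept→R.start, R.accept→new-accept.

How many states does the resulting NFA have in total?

Recursing over subexpressions:
Each of the 7 symbol leaves contributes a 2-state fragment.
  b ∪ c = 6 states
  (b ∪ c)* = 8 states
  (b ∪ c)*cc = 10 states
  b ∪ c ∪ a ∪ (b ∪ c)*cc = 18 states

18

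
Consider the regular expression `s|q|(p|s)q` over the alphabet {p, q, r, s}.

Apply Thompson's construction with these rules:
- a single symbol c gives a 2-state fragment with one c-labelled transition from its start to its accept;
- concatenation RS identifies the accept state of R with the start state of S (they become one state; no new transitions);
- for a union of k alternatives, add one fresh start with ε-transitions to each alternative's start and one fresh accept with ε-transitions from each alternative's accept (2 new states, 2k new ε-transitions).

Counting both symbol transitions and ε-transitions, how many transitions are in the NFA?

Building bottom-up:
Each of the 5 symbol leaves contributes 1 transition (1 symbol, 0 ε).
  p|s : 6 transitions (2 symbol, 4 ε)
  (p|s)q : 7 transitions (3 symbol, 4 ε)
  s|q|(p|s)q : 15 transitions (5 symbol, 10 ε)

15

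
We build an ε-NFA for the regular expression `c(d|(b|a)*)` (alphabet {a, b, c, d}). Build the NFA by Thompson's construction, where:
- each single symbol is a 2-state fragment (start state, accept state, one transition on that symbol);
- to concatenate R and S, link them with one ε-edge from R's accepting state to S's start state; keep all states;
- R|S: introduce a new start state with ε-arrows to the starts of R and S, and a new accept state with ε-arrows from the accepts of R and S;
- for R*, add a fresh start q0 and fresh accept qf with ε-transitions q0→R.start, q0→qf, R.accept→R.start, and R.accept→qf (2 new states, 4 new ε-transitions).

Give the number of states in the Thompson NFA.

14

Building bottom-up:
Each of the 4 symbol leaves contributes a 2-state fragment.
  b|a → 6 states
  (b|a)* → 8 states
  d|(b|a)* → 12 states
  c(d|(b|a)*) → 14 states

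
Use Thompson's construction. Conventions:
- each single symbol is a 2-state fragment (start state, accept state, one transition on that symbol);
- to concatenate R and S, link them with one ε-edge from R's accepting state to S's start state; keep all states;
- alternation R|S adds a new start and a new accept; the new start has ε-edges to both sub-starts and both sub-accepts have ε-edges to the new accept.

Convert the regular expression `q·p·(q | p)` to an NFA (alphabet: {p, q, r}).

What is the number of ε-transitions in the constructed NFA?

6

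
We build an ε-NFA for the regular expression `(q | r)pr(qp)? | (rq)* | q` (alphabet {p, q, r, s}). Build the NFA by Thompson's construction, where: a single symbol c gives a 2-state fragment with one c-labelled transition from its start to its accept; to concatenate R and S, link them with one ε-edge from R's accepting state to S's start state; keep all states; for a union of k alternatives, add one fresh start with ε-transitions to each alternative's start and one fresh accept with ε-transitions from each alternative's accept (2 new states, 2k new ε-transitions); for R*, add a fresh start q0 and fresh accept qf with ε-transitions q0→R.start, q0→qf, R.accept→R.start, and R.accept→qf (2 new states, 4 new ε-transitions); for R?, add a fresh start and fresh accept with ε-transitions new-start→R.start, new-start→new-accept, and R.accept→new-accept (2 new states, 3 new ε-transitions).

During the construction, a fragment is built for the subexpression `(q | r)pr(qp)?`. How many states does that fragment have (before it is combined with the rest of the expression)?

16

Fragment for `(q | r)pr(qp)?`:
Each of the 6 symbol leaves contributes a 2-state fragment.
  q | r — 6 states
  qp — 4 states
  (qp)? — 6 states
  (q | r)pr(qp)? — 16 states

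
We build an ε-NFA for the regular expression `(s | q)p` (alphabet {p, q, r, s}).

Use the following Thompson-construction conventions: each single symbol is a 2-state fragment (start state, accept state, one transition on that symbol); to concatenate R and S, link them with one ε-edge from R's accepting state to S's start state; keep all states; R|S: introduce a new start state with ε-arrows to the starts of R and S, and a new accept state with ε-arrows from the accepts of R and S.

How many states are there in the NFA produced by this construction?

Bottom-up over the parse tree:
Each of the 3 symbol leaves contributes a 2-state fragment.
  s | q — 6 states
  (s | q)p — 8 states

8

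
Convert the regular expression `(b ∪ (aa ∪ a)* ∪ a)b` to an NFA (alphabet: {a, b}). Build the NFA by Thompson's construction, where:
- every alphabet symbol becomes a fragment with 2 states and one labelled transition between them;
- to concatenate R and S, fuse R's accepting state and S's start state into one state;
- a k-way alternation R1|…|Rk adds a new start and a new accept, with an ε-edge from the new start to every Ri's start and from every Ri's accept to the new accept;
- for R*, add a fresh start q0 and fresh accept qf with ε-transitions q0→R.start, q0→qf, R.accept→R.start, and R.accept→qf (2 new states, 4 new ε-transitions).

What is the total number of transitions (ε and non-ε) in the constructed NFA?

By structural recursion:
Each of the 6 symbol leaves contributes 1 transition (1 symbol, 0 ε).
  aa — 2 transitions (2 symbol, 0 ε)
  aa ∪ a — 7 transitions (3 symbol, 4 ε)
  (aa ∪ a)* — 11 transitions (3 symbol, 8 ε)
  b ∪ (aa ∪ a)* ∪ a — 19 transitions (5 symbol, 14 ε)
  (b ∪ (aa ∪ a)* ∪ a)b — 20 transitions (6 symbol, 14 ε)

20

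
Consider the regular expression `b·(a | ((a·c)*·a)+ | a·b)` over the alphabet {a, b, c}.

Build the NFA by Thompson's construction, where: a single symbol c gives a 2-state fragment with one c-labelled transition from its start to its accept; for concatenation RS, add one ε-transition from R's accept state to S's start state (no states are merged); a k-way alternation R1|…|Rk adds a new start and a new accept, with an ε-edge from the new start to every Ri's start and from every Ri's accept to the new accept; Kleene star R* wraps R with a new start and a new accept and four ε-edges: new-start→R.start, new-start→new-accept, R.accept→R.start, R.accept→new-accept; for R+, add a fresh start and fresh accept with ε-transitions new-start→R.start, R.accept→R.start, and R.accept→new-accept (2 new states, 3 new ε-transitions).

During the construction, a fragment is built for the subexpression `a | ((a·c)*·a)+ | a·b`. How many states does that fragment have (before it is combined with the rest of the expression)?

Fragment for `a | ((a·c)*·a)+ | a·b`:
Each of the 6 symbol leaves contributes a 2-state fragment.
  a·c → 4 states
  (a·c)* → 6 states
  (a·c)*·a → 8 states
  ((a·c)*·a)+ → 10 states
  a·b → 4 states
  a | ((a·c)*·a)+ | a·b → 18 states

18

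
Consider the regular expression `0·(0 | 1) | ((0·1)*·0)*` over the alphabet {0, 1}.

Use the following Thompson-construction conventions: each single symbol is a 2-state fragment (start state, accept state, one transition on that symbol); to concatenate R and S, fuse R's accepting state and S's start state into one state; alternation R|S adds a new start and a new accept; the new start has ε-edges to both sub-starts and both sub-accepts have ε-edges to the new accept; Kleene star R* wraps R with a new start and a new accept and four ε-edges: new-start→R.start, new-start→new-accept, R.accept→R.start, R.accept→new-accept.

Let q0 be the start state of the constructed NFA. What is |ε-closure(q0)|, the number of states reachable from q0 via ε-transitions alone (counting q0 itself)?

8

Let C(F) = |ε-closure(F.start)| within fragment F, and note whether F accepts ε. Symbol fragments have C = 1 and do not accept ε. Then:
  0 | 1 → |ε-closure| = 1 + 1 + 1 = 3 (the new accept is not ε-reachable since no branch accepts ε)
  0·(0 | 1) → |ε-closure| equals the left operand's closure size = 1 (its accept is not ε-reachable, so the closure stops there)
  0·1 → same as the first factor's closure: |ε-closure| = 1
  (0·1)* → the star's fresh start ε-reaches both the body's start and the fresh accept: |ε-closure| = 2 + 1 = 3
  (0·1)*·0 → |ε-closure| = 3 + (1−1) = 3 (closure spills across the concat boundary because the left factor accepts ε)
  ((0·1)*·0)* → the star's fresh start ε-reaches both the body's start and the fresh accept: |ε-closure| = 2 + 3 = 5
  0·(0 | 1) | ((0·1)*·0)* → new start ε-reaches every alternative's start; at least one alternative accepts ε, so the union's new accept is reached too: |ε-closure| = 1 + 1 + 5 + 1 = 8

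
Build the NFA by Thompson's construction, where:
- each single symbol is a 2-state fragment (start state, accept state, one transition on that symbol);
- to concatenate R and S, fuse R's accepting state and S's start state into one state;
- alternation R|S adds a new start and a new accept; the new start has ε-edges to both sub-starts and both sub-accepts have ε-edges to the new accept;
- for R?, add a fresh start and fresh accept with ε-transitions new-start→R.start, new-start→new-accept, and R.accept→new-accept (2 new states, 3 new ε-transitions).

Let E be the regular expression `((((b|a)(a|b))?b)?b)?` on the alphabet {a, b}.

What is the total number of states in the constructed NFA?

Building bottom-up:
Each of the 6 symbol leaves contributes a 2-state fragment.
  b|a : 6 states
  a|b : 6 states
  (b|a)(a|b) : 11 states
  ((b|a)(a|b))? : 13 states
  ((b|a)(a|b))?b : 14 states
  (((b|a)(a|b))?b)? : 16 states
  (((b|a)(a|b))?b)?b : 17 states
  ((((b|a)(a|b))?b)?b)? : 19 states

19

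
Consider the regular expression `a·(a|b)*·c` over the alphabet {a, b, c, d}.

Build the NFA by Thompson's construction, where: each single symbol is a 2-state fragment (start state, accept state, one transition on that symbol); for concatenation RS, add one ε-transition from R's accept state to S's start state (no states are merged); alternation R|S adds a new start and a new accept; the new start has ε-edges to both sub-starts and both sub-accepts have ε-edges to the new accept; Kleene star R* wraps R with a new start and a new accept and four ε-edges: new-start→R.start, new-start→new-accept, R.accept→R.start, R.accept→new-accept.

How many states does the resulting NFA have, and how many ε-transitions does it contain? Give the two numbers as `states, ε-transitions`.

By structural recursion:
Each of the 4 symbol leaves contributes 2 states and 0 ε-transitions.
  a|b → 6 states, 4 ε-transitions
  (a|b)* → 8 states, 8 ε-transitions
  a·(a|b)*·c → 12 states, 10 ε-transitions

12, 10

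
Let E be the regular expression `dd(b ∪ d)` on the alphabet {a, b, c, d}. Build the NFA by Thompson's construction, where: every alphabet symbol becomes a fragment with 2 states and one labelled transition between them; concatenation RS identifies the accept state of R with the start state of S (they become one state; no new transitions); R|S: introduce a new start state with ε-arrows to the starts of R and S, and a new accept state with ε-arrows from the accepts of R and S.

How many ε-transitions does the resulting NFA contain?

4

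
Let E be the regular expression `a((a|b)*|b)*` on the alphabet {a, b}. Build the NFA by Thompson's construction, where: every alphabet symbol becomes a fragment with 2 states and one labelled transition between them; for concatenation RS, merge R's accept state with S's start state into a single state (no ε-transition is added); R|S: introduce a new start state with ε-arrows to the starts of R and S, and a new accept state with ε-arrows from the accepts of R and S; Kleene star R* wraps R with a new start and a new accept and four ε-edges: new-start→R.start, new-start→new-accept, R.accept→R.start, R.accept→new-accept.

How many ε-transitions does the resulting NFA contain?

16

Per subexpression:
Each of the 4 symbol leaves contributes 0 ε-transitions.
  a|b : 4 ε-transitions
  (a|b)* : 8 ε-transitions
  (a|b)*|b : 12 ε-transitions
  ((a|b)*|b)* : 16 ε-transitions
  a((a|b)*|b)* : 16 ε-transitions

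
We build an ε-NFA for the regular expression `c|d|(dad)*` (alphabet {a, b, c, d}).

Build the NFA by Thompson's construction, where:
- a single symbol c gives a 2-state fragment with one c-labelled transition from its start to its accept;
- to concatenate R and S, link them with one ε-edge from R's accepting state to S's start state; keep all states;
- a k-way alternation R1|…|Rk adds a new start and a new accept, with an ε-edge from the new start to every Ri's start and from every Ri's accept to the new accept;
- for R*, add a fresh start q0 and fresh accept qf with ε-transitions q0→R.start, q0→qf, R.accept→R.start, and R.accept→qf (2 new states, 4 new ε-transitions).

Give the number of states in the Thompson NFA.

14

Recursing over subexpressions:
Each of the 5 symbol leaves contributes a 2-state fragment.
  dad — 6 states
  (dad)* — 8 states
  c|d|(dad)* — 14 states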